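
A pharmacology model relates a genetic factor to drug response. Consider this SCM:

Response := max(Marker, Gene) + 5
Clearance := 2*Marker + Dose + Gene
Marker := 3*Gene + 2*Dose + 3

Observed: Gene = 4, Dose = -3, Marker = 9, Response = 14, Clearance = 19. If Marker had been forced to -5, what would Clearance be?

do(Marker=-5) replaces the equation Marker := 3*Gene + 2*Dose + 3 with the constant Marker = -5.
Clearance = 2*Marker + Dose + Gene  [with Marker=-5, Dose=-3, Gene=4]  = -9

-9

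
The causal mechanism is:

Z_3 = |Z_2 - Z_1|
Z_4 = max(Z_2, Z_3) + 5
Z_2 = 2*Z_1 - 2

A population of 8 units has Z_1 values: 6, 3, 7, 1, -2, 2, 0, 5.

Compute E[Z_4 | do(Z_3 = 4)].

11.25

Under do(Z_3=4), Z_3's equation is replaced by Z_3=4 for every unit. Per-unit Z_4: 15, 9, 17, 9, 9, 9, 9, 13. Mean = 11.25.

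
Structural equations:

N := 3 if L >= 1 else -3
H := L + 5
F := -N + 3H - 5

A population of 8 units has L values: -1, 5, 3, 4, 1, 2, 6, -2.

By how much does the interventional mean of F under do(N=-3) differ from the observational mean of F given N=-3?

11.25

Under do(N=-3), N's equation is replaced by N=-3 for every unit. Per-unit F: 10, 28, 22, 25, 16, 19, 31, 7. Mean = 19.75.
E[F|N=-3] averages over only the 2 units with N=-3 (L = -1, -2): F = 10, 7, mean 8.5.
Difference = 19.75 − 8.5 = 11.25.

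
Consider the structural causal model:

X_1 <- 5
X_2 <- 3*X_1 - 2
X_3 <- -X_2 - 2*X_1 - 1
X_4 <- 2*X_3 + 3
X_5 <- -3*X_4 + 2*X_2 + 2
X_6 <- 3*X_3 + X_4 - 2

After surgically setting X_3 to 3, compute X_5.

1

do(X_3=3) replaces the equation X_3 <- -X_2 - 2*X_1 - 1 with the constant X_3 = 3.
X_2 = 3*X_1 - 2  [with X_1=5]  = 13
X_4 = 2*X_3 + 3  [with X_3=3]  = 9
X_5 = -3*X_4 + 2*X_2 + 2  [with X_4=9, X_2=13]  = 1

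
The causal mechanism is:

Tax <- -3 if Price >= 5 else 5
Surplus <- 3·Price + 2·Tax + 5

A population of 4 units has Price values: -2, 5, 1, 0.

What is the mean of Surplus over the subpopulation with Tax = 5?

14

Observing Tax=5 restricts to units where Tax's equation naturally yields 5: Price ∈ {-2, 1, 0}. In that subpopulation Surplus = 9, 18, 15, mean 14.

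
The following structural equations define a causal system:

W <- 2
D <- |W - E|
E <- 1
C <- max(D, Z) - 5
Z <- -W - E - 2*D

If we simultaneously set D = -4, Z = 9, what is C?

4

Setting D = -4, Z = 9 by intervention discards those variables' equations.
C = max(D, Z) - 5  [with D=-4, Z=9]  = 4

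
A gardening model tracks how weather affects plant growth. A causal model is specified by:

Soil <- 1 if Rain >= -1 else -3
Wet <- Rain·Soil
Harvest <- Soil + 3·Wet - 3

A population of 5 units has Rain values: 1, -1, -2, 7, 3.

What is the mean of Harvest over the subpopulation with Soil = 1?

Observing Soil=1 restricts to units where Soil's equation naturally yields 1: Rain ∈ {1, -1, 7, 3}. In that subpopulation Harvest = 1, -5, 19, 7, mean 5.5.

5.5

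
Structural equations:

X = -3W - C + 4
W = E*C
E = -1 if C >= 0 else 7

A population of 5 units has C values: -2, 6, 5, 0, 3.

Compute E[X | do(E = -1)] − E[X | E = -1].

Every unit gets E=-1 under the intervention. X values become 0, 16, 14, 4, 10; E[X|do(E=-1)] = 8.8.
Observing E=-1 restricts to units where E's equation naturally yields -1: C ∈ {6, 5, 0, 3}. In that subpopulation X = 16, 14, 4, 10, mean 11.
Difference = 8.8 − 11 = -2.2.

-2.2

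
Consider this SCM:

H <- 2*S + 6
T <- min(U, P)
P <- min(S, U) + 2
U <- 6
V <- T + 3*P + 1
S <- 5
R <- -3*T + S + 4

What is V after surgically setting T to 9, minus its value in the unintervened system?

Under do(T=9), the mechanism T <- min(U, P) is discarded; T is fixed at 9.
P = min(S, U) + 2  [with S=5, U=6]  = 7
V = T + 3*P + 1  [with T=9, P=7]  = 31
Without intervention: P = min(S, U) + 2  [with S=5, U=6]  = 7; T = min(U, P)  [with U=6, P=7]  = 6; V = T + 3*P + 1  [with T=6, P=7]  = 28.
Change = 31 − 28 = 3.

3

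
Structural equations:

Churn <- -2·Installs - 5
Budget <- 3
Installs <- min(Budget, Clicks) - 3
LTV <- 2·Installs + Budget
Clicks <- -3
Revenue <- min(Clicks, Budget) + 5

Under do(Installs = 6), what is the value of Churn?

The intervention breaks the incoming arrows to Installs: Installs <- min(Budget, Clicks) - 3 no longer applies, and Installs = 6.
Churn = -2·Installs - 5  [with Installs=6]  = -17

-17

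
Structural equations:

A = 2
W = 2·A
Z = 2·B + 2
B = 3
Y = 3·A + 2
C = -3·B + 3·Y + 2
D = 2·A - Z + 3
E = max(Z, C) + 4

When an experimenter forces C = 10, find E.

14

Under do(C=10), the mechanism C = -3·B + 3·Y + 2 is discarded; C is fixed at 10.
Z = 2·B + 2  [with B=3]  = 8
E = max(Z, C) + 4  [with Z=8, C=10]  = 14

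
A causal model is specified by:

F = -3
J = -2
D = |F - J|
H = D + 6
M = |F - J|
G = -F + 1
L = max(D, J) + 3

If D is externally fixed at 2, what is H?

The intervention breaks the incoming arrows to D: D = |F - J| no longer applies, and D = 2.
H = D + 6  [with D=2]  = 8

8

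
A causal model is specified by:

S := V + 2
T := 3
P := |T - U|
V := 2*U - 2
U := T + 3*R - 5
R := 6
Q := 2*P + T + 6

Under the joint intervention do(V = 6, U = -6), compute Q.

27

The joint intervention fixes V = 6, U = -6, removing each variable's own equation.
P = |T - U|  [with T=3, U=-6]  = 9
Q = 2*P + T + 6  [with P=9, T=3]  = 27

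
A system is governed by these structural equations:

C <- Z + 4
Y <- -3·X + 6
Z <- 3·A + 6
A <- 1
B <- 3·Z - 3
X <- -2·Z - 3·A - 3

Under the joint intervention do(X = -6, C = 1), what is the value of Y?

24

Setting X = -6, C = 1 by intervention discards those variables' equations.
Y = -3·X + 6  [with X=-6]  = 24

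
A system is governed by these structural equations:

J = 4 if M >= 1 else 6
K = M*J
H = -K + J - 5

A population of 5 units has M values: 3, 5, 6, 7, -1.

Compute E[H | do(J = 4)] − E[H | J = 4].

The intervention sets J=4 in all 5 units regardless of M. Recomputing H per unit gives -13, -21, -25, -29, 3; average -17.
Conditioning on J=4 selects the 4 unit(s) with M ∈ {3, 5, 6, 7}. Their H values: -13, -21, -25, -29. Mean = -22.
Difference = -17 − (-22) = 5.

5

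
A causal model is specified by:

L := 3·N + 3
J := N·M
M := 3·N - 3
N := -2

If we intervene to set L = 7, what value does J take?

18

Under do(L=7), the mechanism L := 3·N + 3 is discarded; L is fixed at 7.
Since J is not a descendant of the intervened variable, it is unaffected.
M = 3·N - 3  [with N=-2]  = -9
J = N·M  [with N=-2, M=-9]  = 18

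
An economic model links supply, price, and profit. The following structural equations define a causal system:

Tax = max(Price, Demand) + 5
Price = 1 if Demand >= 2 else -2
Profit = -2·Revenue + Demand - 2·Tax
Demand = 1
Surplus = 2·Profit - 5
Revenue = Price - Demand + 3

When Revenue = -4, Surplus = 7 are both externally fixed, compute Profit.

-3

The joint intervention fixes Revenue = -4, Surplus = 7, removing each variable's own equation.
Price = 1 if Demand >= 2 else -2  [with Demand=1]  = -2
Tax = max(Price, Demand) + 5  [with Price=-2, Demand=1]  = 6
Profit = -2·Revenue + Demand - 2·Tax  [with Revenue=-4, Demand=1, Tax=6]  = -3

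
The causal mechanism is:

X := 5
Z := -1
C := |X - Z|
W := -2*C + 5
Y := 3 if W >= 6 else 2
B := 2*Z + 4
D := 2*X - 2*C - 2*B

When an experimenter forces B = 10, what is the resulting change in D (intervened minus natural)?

-16

Intervening sets B = 10 and removes its equation (B := 2*Z + 4).
C = |X - Z|  [with X=5, Z=-1]  = 6
D = 2*X - 2*C - 2*B  [with X=5, C=6, B=10]  = -22
Without intervention: C = |X - Z|  [with X=5, Z=-1]  = 6; B = 2*Z + 4  [with Z=-1]  = 2; D = 2*X - 2*C - 2*B  [with X=5, C=6, B=2]  = -6.
Change = -22 − (-6) = -16.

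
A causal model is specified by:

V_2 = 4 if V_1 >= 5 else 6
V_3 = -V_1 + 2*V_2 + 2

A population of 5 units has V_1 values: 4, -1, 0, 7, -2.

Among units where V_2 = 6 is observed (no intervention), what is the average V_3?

E[V_3|V_2=6] averages over only the 4 units with V_2=6 (V_1 = 4, -1, 0, -2): V_3 = 10, 15, 14, 16, mean 13.75.

13.75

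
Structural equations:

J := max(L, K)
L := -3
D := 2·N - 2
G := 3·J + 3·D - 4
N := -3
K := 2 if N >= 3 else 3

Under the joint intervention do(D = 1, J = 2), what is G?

5

The joint intervention fixes D = 1, J = 2, removing each variable's own equation.
G = 3·J + 3·D - 4  [with J=2, D=1]  = 5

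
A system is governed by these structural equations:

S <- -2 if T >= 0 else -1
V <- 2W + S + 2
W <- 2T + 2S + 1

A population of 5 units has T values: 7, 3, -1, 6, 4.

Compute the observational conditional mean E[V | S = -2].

14

Conditioning on S=-2 selects the 4 unit(s) with T ∈ {7, 3, 6, 4}. Their V values: 22, 6, 18, 10. Mean = 14.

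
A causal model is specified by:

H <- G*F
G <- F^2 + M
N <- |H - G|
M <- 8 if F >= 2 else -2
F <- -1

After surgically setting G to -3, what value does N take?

6

do(G=-3) replaces the equation G <- F^2 + M with the constant G = -3.
H = G*F  [with G=-3, F=-1]  = 3
N = |H - G|  [with H=3, G=-3]  = 6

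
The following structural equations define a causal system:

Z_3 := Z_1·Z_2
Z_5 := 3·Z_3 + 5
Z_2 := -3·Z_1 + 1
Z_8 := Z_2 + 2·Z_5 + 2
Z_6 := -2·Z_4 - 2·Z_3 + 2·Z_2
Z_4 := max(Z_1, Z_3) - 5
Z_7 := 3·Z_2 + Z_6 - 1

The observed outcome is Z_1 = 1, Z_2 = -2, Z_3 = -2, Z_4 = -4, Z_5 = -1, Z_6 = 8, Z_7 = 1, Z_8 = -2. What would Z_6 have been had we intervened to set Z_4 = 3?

Under do(Z_4=3), the mechanism Z_4 := max(Z_1, Z_3) - 5 is discarded; Z_4 is fixed at 3.
Z_2 = -3·Z_1 + 1  [with Z_1=1]  = -2
Z_3 = Z_1·Z_2  [with Z_1=1, Z_2=-2]  = -2
Z_6 = -2·Z_4 - 2·Z_3 + 2·Z_2  [with Z_4=3, Z_3=-2, Z_2=-2]  = -6

-6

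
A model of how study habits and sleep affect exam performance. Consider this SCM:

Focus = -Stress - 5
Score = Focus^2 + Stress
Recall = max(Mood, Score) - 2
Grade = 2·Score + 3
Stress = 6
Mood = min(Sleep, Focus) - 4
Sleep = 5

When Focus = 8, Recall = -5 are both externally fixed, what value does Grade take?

143

Under do(Focus = 8, Recall = -5), each intervened variable's structural equation is replaced by its fixed value.
Score = Focus^2 + Stress  [with Focus=8, Stress=6]  = 70
Grade = 2·Score + 3  [with Score=70]  = 143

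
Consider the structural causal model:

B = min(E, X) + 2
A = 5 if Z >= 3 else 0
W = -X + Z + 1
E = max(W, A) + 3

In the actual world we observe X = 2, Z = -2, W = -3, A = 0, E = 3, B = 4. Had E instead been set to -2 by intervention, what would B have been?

The intervention breaks the incoming arrows to E: E = max(W, A) + 3 no longer applies, and E = -2.
B = min(E, X) + 2  [with E=-2, X=2]  = 0

0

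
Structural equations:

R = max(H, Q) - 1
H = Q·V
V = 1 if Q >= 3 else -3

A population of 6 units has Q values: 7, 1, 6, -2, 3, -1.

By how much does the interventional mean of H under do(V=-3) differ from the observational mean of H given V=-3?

-9

do(V=-3) breaks V's dependence on Q. With V=-3 fixed, H across the units is -21, -3, -18, 6, -9, 3, mean -7.
Conditioning on V=-3 selects the 3 unit(s) with Q ∈ {1, -2, -1}. Their H values: -3, 6, 3. Mean = 2.
Difference = -7 − 2 = -9.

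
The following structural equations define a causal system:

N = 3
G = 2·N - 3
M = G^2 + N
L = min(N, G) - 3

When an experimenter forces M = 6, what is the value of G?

Under do(M=6), the mechanism M = G^2 + N is discarded; M is fixed at 6.
Since G is not a descendant of the intervened variable, it is unaffected.
G = 2·N - 3  [with N=3]  = 3

3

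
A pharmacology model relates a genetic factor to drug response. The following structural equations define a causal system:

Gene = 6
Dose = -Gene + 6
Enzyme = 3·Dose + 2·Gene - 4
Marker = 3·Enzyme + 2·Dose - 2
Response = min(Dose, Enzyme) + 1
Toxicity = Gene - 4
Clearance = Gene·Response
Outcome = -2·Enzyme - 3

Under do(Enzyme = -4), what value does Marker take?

-14

The intervention breaks the incoming arrows to Enzyme: Enzyme = 3·Dose + 2·Gene - 4 no longer applies, and Enzyme = -4.
Dose = -Gene + 6  [with Gene=6]  = 0
Marker = 3·Enzyme + 2·Dose - 2  [with Enzyme=-4, Dose=0]  = -14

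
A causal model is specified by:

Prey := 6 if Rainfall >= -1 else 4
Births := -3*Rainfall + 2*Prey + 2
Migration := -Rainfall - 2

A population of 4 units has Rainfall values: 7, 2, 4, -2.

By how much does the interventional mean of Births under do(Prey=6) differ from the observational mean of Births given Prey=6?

Under do(Prey=6), Prey's equation is replaced by Prey=6 for every unit. Per-unit Births: -7, 8, 2, 20. Mean = 5.75.
E[Births|Prey=6] averages over only the 3 units with Prey=6 (Rainfall = 7, 2, 4): Births = -7, 8, 2, mean 1.
Difference = 5.75 − 1 = 4.75.

4.75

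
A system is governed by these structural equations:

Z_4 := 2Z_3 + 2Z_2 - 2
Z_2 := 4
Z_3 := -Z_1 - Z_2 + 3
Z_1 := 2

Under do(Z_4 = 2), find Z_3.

-3

Under do(Z_4=2), the mechanism Z_4 := 2Z_3 + 2Z_2 - 2 is discarded; Z_4 is fixed at 2.
Since Z_3 is not a descendant of the intervened variable, it is unaffected.
Z_3 = -Z_1 - Z_2 + 3  [with Z_1=2, Z_2=4]  = -3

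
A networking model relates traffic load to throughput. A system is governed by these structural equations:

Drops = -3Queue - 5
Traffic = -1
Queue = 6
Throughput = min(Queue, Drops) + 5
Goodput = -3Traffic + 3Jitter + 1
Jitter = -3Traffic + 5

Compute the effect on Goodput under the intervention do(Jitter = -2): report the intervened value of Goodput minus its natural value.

Under do(Jitter=-2), the mechanism Jitter = -3Traffic + 5 is discarded; Jitter is fixed at -2.
Goodput = -3Traffic + 3Jitter + 1  [with Traffic=-1, Jitter=-2]  = -2
Without intervention: Jitter = -3Traffic + 5  [with Traffic=-1]  = 8; Goodput = -3Traffic + 3Jitter + 1  [with Traffic=-1, Jitter=8]  = 28.
Change = -2 − 28 = -30.

-30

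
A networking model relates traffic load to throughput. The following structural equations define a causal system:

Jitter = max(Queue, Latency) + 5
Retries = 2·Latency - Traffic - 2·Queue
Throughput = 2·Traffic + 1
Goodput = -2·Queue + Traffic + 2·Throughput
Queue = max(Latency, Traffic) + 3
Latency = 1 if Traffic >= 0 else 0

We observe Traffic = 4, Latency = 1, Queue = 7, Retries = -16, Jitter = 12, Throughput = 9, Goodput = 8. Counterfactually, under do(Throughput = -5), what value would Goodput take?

-20

Intervening sets Throughput = -5 and removes its equation (Throughput = 2·Traffic + 1).
Latency = 1 if Traffic >= 0 else 0  [with Traffic=4]  = 1
Queue = max(Latency, Traffic) + 3  [with Latency=1, Traffic=4]  = 7
Goodput = -2·Queue + Traffic + 2·Throughput  [with Queue=7, Traffic=4, Throughput=-5]  = -20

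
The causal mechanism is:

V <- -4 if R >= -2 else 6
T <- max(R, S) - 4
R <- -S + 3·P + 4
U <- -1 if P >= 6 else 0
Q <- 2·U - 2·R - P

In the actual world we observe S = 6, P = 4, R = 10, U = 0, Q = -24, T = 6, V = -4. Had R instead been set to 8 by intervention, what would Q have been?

do(R=8) replaces the equation R <- -S + 3·P + 4 with the constant R = 8.
U = -1 if P >= 6 else 0  [with P=4]  = 0
Q = 2·U - 2·R - P  [with U=0, R=8, P=4]  = -20

-20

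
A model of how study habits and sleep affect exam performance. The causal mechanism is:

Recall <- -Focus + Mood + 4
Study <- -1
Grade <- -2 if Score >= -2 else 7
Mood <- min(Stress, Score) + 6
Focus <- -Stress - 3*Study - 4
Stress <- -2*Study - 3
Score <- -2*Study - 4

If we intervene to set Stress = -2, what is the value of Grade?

Under do(Stress=-2), the mechanism Stress <- -2*Study - 3 is discarded; Stress is fixed at -2.
No directed path runs from Stress to Grade, so Grade keeps its natural value.
Score = -2*Study - 4  [with Study=-1]  = -2
Grade = -2 if Score >= -2 else 7  [with Score=-2]  = -2

-2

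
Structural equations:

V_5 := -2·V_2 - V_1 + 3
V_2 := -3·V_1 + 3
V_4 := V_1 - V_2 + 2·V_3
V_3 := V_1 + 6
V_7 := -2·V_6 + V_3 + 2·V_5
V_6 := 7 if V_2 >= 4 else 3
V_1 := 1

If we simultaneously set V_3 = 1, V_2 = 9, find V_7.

The joint intervention fixes V_3 = 1, V_2 = 9, removing each variable's own equation.
V_5 = -2·V_2 - V_1 + 3  [with V_2=9, V_1=1]  = -16
V_6 = 7 if V_2 >= 4 else 3  [with V_2=9]  = 7
V_7 = -2·V_6 + V_3 + 2·V_5  [with V_6=7, V_3=1, V_5=-16]  = -45

-45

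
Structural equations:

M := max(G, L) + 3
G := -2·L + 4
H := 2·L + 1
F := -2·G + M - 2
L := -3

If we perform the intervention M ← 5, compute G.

10

The intervention breaks the incoming arrows to M: M := max(G, L) + 3 no longer applies, and M = 5.
Since G is not a descendant of the intervened variable, it is unaffected.
G = -2·L + 4  [with L=-3]  = 10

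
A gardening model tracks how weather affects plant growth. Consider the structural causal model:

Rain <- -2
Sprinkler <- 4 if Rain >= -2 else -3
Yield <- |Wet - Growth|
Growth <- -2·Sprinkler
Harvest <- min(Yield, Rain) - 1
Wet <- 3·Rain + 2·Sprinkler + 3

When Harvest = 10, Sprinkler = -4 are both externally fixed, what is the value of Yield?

19

The joint intervention fixes Harvest = 10, Sprinkler = -4, removing each variable's own equation.
Wet = 3·Rain + 2·Sprinkler + 3  [with Rain=-2, Sprinkler=-4]  = -11
Growth = -2·Sprinkler  [with Sprinkler=-4]  = 8
Yield = |Wet - Growth|  [with Wet=-11, Growth=8]  = 19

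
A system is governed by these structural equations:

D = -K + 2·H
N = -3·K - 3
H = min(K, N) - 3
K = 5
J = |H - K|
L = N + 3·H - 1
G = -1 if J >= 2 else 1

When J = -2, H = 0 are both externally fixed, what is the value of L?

-19

The joint intervention fixes J = -2, H = 0, removing each variable's own equation.
N = -3·K - 3  [with K=5]  = -18
L = N + 3·H - 1  [with N=-18, H=0]  = -19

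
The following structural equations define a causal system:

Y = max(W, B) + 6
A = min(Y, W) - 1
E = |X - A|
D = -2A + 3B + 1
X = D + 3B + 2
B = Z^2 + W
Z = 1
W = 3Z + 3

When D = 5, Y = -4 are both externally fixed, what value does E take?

33

Under do(D = 5, Y = -4), each intervened variable's structural equation is replaced by its fixed value.
W = 3Z + 3  [with Z=1]  = 6
B = Z^2 + W  [with Z=1, W=6]  = 7
A = min(Y, W) - 1  [with Y=-4, W=6]  = -5
X = D + 3B + 2  [with D=5, B=7]  = 28
E = |X - A|  [with X=28, A=-5]  = 33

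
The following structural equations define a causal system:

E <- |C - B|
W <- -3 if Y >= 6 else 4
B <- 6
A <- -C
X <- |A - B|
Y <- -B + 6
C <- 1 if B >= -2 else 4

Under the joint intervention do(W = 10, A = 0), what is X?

6

Under do(W = 10, A = 0), each intervened variable's structural equation is replaced by its fixed value.
X = |A - B|  [with A=0, B=6]  = 6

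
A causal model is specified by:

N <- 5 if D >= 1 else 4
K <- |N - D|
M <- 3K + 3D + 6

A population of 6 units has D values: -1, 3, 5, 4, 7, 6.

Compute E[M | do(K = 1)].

21

The intervention sets K=1 in all 6 units regardless of D. Recomputing M per unit gives 6, 18, 24, 21, 30, 27; average 21.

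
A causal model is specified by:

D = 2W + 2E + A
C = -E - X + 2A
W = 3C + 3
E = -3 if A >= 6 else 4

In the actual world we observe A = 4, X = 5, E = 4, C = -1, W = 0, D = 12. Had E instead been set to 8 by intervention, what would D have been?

-4

The intervention breaks the incoming arrows to E: E = -3 if A >= 6 else 4 no longer applies, and E = 8.
C = -E - X + 2A  [with E=8, X=5, A=4]  = -5
W = 3C + 3  [with C=-5]  = -12
D = 2W + 2E + A  [with W=-12, E=8, A=4]  = -4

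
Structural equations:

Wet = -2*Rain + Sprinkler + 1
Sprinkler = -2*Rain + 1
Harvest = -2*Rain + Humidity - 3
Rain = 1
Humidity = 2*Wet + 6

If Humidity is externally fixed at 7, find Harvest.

2

Intervening sets Humidity = 7 and removes its equation (Humidity = 2*Wet + 6).
Harvest = -2*Rain + Humidity - 3  [with Rain=1, Humidity=7]  = 2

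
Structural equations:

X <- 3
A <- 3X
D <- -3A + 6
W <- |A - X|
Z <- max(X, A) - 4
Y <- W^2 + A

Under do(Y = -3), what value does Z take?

do(Y=-3) replaces the equation Y <- W^2 + A with the constant Y = -3.
Since Z is not a descendant of the intervened variable, it is unaffected.
A = 3X  [with X=3]  = 9
Z = max(X, A) - 4  [with X=3, A=9]  = 5

5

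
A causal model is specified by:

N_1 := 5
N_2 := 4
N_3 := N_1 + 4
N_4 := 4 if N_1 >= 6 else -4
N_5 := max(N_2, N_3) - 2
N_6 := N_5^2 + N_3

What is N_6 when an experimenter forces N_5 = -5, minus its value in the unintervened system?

-24

The intervention breaks the incoming arrows to N_5: N_5 := max(N_2, N_3) - 2 no longer applies, and N_5 = -5.
N_3 = N_1 + 4  [with N_1=5]  = 9
N_6 = N_5^2 + N_3  [with N_5=-5, N_3=9]  = 34
Without intervention: N_3 = N_1 + 4  [with N_1=5]  = 9; N_5 = max(N_2, N_3) - 2  [with N_2=4, N_3=9]  = 7; N_6 = N_5^2 + N_3  [with N_5=7, N_3=9]  = 58.
Change = 34 − 58 = -24.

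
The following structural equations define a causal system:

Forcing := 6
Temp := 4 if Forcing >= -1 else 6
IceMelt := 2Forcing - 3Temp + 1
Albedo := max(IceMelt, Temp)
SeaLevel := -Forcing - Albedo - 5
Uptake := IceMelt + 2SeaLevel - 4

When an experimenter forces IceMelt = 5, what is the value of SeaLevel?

-16

do(IceMelt=5) replaces the equation IceMelt := 2Forcing - 3Temp + 1 with the constant IceMelt = 5.
Temp = 4 if Forcing >= -1 else 6  [with Forcing=6]  = 4
Albedo = max(IceMelt, Temp)  [with IceMelt=5, Temp=4]  = 5
SeaLevel = -Forcing - Albedo - 5  [with Forcing=6, Albedo=5]  = -16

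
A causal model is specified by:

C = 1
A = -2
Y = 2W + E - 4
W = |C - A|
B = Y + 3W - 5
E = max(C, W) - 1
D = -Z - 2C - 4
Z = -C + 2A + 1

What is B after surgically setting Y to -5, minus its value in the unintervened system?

The intervention breaks the incoming arrows to Y: Y = 2W + E - 4 no longer applies, and Y = -5.
W = |C - A|  [with C=1, A=-2]  = 3
B = Y + 3W - 5  [with Y=-5, W=3]  = -1
Without intervention: W = |C - A|  [with C=1, A=-2]  = 3; E = max(C, W) - 1  [with C=1, W=3]  = 2; Y = 2W + E - 4  [with W=3, E=2]  = 4; B = Y + 3W - 5  [with Y=4, W=3]  = 8.
Change = -1 − 8 = -9.

-9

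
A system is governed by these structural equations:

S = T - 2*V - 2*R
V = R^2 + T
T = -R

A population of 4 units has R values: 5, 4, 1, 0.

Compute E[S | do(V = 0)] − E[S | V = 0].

-6

The intervention sets V=0 in all 4 units regardless of R. Recomputing S per unit gives -15, -12, -3, 0; average -7.5.
Conditioning on V=0 selects the 2 unit(s) with R ∈ {1, 0}. Their S values: -3, 0. Mean = -1.5.
Difference = -7.5 − (-1.5) = -6.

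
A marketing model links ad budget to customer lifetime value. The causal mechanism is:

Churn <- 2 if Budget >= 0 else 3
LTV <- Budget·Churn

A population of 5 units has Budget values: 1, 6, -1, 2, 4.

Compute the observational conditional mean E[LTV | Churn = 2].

Observing Churn=2 restricts to units where Churn's equation naturally yields 2: Budget ∈ {1, 6, 2, 4}. In that subpopulation LTV = 2, 12, 4, 8, mean 6.5.

6.5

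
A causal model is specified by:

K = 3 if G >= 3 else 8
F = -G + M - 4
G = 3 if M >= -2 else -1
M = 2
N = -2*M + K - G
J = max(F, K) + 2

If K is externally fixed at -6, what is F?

Under do(K=-6), the mechanism K = 3 if G >= 3 else 8 is discarded; K is fixed at -6.
Since F is not a descendant of the intervened variable, it is unaffected.
G = 3 if M >= -2 else -1  [with M=2]  = 3
F = -G + M - 4  [with G=3, M=2]  = -5

-5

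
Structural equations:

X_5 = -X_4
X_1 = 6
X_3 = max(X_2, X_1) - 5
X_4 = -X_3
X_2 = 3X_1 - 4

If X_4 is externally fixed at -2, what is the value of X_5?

2

Intervening sets X_4 = -2 and removes its equation (X_4 = -X_3).
X_5 = -X_4  [with X_4=-2]  = 2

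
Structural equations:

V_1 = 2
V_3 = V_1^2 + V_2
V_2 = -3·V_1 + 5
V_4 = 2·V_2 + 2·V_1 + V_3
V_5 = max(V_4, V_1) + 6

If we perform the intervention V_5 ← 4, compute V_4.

5

The intervention breaks the incoming arrows to V_5: V_5 = max(V_4, V_1) + 6 no longer applies, and V_5 = 4.
Since V_4 is not a descendant of the intervened variable, it is unaffected.
V_2 = -3·V_1 + 5  [with V_1=2]  = -1
V_3 = V_1^2 + V_2  [with V_1=2, V_2=-1]  = 3
V_4 = 2·V_2 + 2·V_1 + V_3  [with V_2=-1, V_1=2, V_3=3]  = 5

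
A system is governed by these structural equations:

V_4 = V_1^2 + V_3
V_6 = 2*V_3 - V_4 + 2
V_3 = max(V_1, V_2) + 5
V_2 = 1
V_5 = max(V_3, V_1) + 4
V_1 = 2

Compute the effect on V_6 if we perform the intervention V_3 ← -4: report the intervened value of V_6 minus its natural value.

-11

The intervention breaks the incoming arrows to V_3: V_3 = max(V_1, V_2) + 5 no longer applies, and V_3 = -4.
V_4 = V_1^2 + V_3  [with V_1=2, V_3=-4]  = 0
V_6 = 2*V_3 - V_4 + 2  [with V_3=-4, V_4=0]  = -6
Without intervention: V_3 = max(V_1, V_2) + 5  [with V_1=2, V_2=1]  = 7; V_4 = V_1^2 + V_3  [with V_1=2, V_3=7]  = 11; V_6 = 2*V_3 - V_4 + 2  [with V_3=7, V_4=11]  = 5.
Change = -6 − 5 = -11.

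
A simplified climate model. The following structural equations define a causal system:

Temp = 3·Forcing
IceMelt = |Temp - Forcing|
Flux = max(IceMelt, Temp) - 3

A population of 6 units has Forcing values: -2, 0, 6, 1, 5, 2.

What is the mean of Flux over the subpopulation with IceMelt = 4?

2

Observing IceMelt=4 restricts to units where IceMelt's equation naturally yields 4: Forcing ∈ {-2, 2}. In that subpopulation Flux = 1, 3, mean 2.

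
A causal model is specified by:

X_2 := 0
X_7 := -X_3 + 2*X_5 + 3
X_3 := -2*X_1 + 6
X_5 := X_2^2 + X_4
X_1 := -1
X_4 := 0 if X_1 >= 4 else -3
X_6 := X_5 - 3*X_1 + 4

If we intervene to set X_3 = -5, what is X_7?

2

The intervention breaks the incoming arrows to X_3: X_3 := -2*X_1 + 6 no longer applies, and X_3 = -5.
X_4 = 0 if X_1 >= 4 else -3  [with X_1=-1]  = -3
X_5 = X_2^2 + X_4  [with X_2=0, X_4=-3]  = -3
X_7 = -X_3 + 2*X_5 + 3  [with X_3=-5, X_5=-3]  = 2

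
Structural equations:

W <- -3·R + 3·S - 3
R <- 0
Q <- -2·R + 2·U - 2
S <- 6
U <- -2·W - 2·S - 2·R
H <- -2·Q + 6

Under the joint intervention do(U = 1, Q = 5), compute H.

The joint intervention fixes U = 1, Q = 5, removing each variable's own equation.
H = -2·Q + 6  [with Q=5]  = -4

-4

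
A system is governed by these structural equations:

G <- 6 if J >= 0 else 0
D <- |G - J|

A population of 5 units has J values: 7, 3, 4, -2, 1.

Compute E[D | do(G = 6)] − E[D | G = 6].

do(G=6) breaks G's dependence on J. With G=6 fixed, D across the units is 1, 3, 2, 8, 5, mean 3.8.
E[D|G=6] averages over only the 4 units with G=6 (J = 7, 3, 4, 1): D = 1, 3, 2, 5, mean 2.75.
Difference = 3.8 − 2.75 = 1.05.

1.05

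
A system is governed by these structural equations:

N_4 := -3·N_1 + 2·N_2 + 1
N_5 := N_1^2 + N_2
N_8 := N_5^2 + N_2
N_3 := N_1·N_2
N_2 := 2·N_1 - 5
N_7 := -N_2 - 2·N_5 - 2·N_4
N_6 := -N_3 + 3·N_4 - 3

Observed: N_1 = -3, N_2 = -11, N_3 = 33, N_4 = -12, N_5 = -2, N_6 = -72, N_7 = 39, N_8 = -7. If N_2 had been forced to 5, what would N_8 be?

201

do(N_2=5) replaces the equation N_2 := 2·N_1 - 5 with the constant N_2 = 5.
N_5 = N_1^2 + N_2  [with N_1=-3, N_2=5]  = 14
N_8 = N_5^2 + N_2  [with N_5=14, N_2=5]  = 201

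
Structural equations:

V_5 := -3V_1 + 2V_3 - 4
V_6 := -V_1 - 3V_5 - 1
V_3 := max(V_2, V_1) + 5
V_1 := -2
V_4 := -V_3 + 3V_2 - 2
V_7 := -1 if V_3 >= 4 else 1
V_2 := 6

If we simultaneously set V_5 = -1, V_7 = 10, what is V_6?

4

Under do(V_5 = -1, V_7 = 10), each intervened variable's structural equation is replaced by its fixed value.
V_6 = -V_1 - 3V_5 - 1  [with V_1=-2, V_5=-1]  = 4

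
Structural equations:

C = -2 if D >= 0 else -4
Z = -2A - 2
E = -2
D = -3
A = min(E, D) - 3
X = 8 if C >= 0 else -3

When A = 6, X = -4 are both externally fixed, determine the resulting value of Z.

-14

Setting A = 6, X = -4 by intervention discards those variables' equations.
Z = -2A - 2  [with A=6]  = -14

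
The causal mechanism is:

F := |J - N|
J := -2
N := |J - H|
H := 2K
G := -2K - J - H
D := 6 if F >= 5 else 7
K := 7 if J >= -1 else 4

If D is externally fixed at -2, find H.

8

Intervening sets D = -2 and removes its equation (D := 6 if F >= 5 else 7).
H is not downstream of the intervention, so its value is determined by the original equations.
K = 7 if J >= -1 else 4  [with J=-2]  = 4
H = 2K  [with K=4]  = 8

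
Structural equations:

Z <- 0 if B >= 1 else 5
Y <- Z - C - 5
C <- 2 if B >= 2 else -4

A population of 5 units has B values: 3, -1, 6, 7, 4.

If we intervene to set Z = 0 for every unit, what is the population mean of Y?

do(Z=0) breaks Z's dependence on B. With Z=0 fixed, Y across the units is -7, -1, -7, -7, -7, mean -5.8.

-5.8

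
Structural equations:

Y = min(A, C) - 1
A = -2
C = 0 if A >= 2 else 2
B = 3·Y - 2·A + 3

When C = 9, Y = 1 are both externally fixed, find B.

10

Setting C = 9, Y = 1 by intervention discards those variables' equations.
B = 3·Y - 2·A + 3  [with Y=1, A=-2]  = 10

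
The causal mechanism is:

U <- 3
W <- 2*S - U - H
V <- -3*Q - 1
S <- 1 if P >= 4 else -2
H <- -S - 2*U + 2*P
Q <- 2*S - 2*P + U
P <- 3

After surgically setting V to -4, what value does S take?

-2

Intervening sets V = -4 and removes its equation (V <- -3*Q - 1).
S is not downstream of the intervention, so its value is determined by the original equations.
S = 1 if P >= 4 else -2  [with P=3]  = -2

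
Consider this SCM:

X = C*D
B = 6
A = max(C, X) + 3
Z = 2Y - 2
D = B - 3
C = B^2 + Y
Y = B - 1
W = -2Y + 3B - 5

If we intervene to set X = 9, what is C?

do(X=9) replaces the equation X = C*D with the constant X = 9.
C is not downstream of the intervention, so its value is determined by the original equations.
Y = B - 1  [with B=6]  = 5
C = B^2 + Y  [with B=6, Y=5]  = 41

41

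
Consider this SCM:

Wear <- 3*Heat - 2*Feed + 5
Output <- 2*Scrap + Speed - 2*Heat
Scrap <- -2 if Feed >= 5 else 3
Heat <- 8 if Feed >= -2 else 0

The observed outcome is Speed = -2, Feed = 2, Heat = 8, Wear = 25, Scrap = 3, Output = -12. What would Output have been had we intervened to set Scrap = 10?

2

The intervention breaks the incoming arrows to Scrap: Scrap <- -2 if Feed >= 5 else 3 no longer applies, and Scrap = 10.
Heat = 8 if Feed >= -2 else 0  [with Feed=2]  = 8
Output = 2*Scrap + Speed - 2*Heat  [with Scrap=10, Speed=-2, Heat=8]  = 2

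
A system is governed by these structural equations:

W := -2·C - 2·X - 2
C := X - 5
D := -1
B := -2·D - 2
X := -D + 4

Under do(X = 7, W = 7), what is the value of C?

2

Under do(X = 7, W = 7), each intervened variable's structural equation is replaced by its fixed value.
C = X - 5  [with X=7]  = 2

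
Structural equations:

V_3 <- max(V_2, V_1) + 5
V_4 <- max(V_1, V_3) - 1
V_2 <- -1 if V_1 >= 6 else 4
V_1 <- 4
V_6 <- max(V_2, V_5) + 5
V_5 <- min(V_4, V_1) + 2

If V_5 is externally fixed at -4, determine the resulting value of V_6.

The intervention breaks the incoming arrows to V_5: V_5 <- min(V_4, V_1) + 2 no longer applies, and V_5 = -4.
V_2 = -1 if V_1 >= 6 else 4  [with V_1=4]  = 4
V_6 = max(V_2, V_5) + 5  [with V_2=4, V_5=-4]  = 9

9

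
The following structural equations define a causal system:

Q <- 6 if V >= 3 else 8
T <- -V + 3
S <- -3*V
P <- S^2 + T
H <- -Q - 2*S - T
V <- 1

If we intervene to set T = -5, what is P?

The intervention breaks the incoming arrows to T: T <- -V + 3 no longer applies, and T = -5.
S = -3*V  [with V=1]  = -3
P = S^2 + T  [with S=-3, T=-5]  = 4

4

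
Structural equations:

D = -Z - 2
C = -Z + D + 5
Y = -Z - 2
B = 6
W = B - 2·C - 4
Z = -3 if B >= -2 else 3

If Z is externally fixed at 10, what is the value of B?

6

Under do(Z=10), the mechanism Z = -3 if B >= -2 else 3 is discarded; Z is fixed at 10.
B is not downstream of the intervention, so its value is determined by the original equations.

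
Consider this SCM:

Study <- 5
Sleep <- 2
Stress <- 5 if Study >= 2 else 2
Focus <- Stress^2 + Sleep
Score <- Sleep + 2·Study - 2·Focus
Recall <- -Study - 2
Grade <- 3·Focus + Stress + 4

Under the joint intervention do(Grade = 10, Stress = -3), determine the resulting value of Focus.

11

The joint intervention fixes Grade = 10, Stress = -3, removing each variable's own equation.
Focus = Stress^2 + Sleep  [with Stress=-3, Sleep=2]  = 11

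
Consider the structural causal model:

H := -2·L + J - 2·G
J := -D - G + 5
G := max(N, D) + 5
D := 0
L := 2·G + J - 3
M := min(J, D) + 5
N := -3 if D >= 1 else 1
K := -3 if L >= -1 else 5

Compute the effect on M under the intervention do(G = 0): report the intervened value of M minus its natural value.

The intervention breaks the incoming arrows to G: G := max(N, D) + 5 no longer applies, and G = 0.
J = -D - G + 5  [with D=0, G=0]  = 5
M = min(J, D) + 5  [with J=5, D=0]  = 5
Without intervention: N = -3 if D >= 1 else 1  [with D=0]  = 1; G = max(N, D) + 5  [with N=1, D=0]  = 6; J = -D - G + 5  [with D=0, G=6]  = -1; M = min(J, D) + 5  [with J=-1, D=0]  = 4.
Change = 5 − 4 = 1.

1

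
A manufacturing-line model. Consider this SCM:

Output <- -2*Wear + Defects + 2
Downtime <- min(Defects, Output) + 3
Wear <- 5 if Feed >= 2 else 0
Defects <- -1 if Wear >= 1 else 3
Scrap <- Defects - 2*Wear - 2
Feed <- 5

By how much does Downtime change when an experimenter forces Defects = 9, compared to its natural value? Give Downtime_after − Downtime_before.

The intervention breaks the incoming arrows to Defects: Defects <- -1 if Wear >= 1 else 3 no longer applies, and Defects = 9.
Wear = 5 if Feed >= 2 else 0  [with Feed=5]  = 5
Output = -2*Wear + Defects + 2  [with Wear=5, Defects=9]  = 1
Downtime = min(Defects, Output) + 3  [with Defects=9, Output=1]  = 4
Without intervention: Wear = 5 if Feed >= 2 else 0  [with Feed=5]  = 5; Defects = -1 if Wear >= 1 else 3  [with Wear=5]  = -1; Output = -2*Wear + Defects + 2  [with Wear=5, Defects=-1]  = -9; Downtime = min(Defects, Output) + 3  [with Defects=-1, Output=-9]  = -6.
Change = 4 − (-6) = 10.

10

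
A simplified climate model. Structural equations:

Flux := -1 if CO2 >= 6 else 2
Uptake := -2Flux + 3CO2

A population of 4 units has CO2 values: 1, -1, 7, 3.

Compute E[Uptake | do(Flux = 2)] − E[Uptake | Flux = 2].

do(Flux=2) breaks Flux's dependence on CO2. With Flux=2 fixed, Uptake across the units is -1, -7, 17, 5, mean 3.5.
E[Uptake|Flux=2] averages over only the 3 units with Flux=2 (CO2 = 1, -1, 3): Uptake = -1, -7, 5, mean -1.
Difference = 3.5 − (-1) = 4.5.

4.5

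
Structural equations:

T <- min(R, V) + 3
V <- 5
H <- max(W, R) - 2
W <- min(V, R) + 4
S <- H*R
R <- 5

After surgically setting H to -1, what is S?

-5

The intervention breaks the incoming arrows to H: H <- max(W, R) - 2 no longer applies, and H = -1.
S = H*R  [with H=-1, R=5]  = -5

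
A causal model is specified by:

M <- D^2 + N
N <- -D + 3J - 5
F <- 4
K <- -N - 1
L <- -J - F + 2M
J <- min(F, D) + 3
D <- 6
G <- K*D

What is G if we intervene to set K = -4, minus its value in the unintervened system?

42

Intervening sets K = -4 and removes its equation (K <- -N - 1).
G = K*D  [with K=-4, D=6]  = -24
Without intervention: J = min(F, D) + 3  [with F=4, D=6]  = 7; N = -D + 3J - 5  [with D=6, J=7]  = 10; K = -N - 1  [with N=10]  = -11; G = K*D  [with K=-11, D=6]  = -66.
Change = -24 − (-66) = 42.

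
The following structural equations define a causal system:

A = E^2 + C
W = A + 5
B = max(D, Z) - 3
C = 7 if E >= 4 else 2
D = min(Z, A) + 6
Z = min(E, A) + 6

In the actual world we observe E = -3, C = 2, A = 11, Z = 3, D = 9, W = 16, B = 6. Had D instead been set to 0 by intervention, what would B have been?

0

Under do(D=0), the mechanism D = min(Z, A) + 6 is discarded; D is fixed at 0.
C = 7 if E >= 4 else 2  [with E=-3]  = 2
A = E^2 + C  [with E=-3, C=2]  = 11
Z = min(E, A) + 6  [with E=-3, A=11]  = 3
B = max(D, Z) - 3  [with D=0, Z=3]  = 0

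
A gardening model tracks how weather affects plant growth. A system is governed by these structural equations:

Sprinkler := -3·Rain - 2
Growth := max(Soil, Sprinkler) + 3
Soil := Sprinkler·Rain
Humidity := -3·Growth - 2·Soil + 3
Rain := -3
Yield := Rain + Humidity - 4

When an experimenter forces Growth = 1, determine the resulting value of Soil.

Under do(Growth=1), the mechanism Growth := max(Soil, Sprinkler) + 3 is discarded; Growth is fixed at 1.
Since Soil is not a descendant of the intervened variable, it is unaffected.
Sprinkler = -3·Rain - 2  [with Rain=-3]  = 7
Soil = Sprinkler·Rain  [with Sprinkler=7, Rain=-3]  = -21

-21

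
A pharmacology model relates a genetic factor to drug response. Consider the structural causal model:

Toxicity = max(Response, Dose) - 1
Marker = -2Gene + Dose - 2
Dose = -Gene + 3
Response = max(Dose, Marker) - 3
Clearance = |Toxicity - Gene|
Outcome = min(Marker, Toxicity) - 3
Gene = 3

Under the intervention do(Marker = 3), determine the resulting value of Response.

0

The intervention breaks the incoming arrows to Marker: Marker = -2Gene + Dose - 2 no longer applies, and Marker = 3.
Dose = -Gene + 3  [with Gene=3]  = 0
Response = max(Dose, Marker) - 3  [with Dose=0, Marker=3]  = 0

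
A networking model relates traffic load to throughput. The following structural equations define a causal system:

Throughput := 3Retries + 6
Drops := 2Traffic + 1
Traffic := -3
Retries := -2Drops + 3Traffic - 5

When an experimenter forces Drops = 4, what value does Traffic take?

Under do(Drops=4), the mechanism Drops := 2Traffic + 1 is discarded; Drops is fixed at 4.
Traffic is not downstream of the intervention, so its value is determined by the original equations.

-3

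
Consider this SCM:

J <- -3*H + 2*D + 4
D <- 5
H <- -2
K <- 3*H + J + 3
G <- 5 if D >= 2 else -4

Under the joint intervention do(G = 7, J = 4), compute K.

Under do(G = 7, J = 4), each intervened variable's structural equation is replaced by its fixed value.
K = 3*H + J + 3  [with H=-2, J=4]  = 1

1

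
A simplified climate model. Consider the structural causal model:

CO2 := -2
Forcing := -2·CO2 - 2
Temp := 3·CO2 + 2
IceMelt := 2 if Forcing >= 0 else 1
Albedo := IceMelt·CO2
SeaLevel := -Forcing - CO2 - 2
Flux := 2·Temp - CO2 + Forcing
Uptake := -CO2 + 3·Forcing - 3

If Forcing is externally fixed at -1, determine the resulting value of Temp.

-4

The intervention breaks the incoming arrows to Forcing: Forcing := -2·CO2 - 2 no longer applies, and Forcing = -1.
Since Temp is not a descendant of the intervened variable, it is unaffected.
Temp = 3·CO2 + 2  [with CO2=-2]  = -4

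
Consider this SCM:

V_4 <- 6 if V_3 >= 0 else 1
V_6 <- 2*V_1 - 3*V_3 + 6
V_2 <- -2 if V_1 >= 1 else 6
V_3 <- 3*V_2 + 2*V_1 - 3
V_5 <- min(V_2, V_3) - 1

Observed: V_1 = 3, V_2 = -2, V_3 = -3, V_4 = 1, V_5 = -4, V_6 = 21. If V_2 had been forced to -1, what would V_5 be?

do(V_2=-1) replaces the equation V_2 <- -2 if V_1 >= 1 else 6 with the constant V_2 = -1.
V_3 = 3*V_2 + 2*V_1 - 3  [with V_2=-1, V_1=3]  = 0
V_5 = min(V_2, V_3) - 1  [with V_2=-1, V_3=0]  = -2

-2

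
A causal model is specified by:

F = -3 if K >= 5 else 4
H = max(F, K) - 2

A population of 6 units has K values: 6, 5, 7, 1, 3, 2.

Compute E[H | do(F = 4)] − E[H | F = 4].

1

The intervention sets F=4 in all 6 units regardless of K. Recomputing H per unit gives 4, 3, 5, 2, 2, 2; average 3.
E[H|F=4] averages over only the 3 units with F=4 (K = 1, 3, 2): H = 2, 2, 2, mean 2.
Difference = 3 − 2 = 1.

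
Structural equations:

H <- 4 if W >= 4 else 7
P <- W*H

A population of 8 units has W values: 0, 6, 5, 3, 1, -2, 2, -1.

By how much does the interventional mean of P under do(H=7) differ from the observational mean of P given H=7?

8.75

do(H=7) breaks H's dependence on W. With H=7 fixed, P across the units is 0, 42, 35, 21, 7, -14, 14, -7, mean 12.25.
E[P|H=7] averages over only the 6 units with H=7 (W = 0, 3, 1, -2, 2, -1): P = 0, 21, 7, -14, 14, -7, mean 3.5.
Difference = 12.25 − 3.5 = 8.75.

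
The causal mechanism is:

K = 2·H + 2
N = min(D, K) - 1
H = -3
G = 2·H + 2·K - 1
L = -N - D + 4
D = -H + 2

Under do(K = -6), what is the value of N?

The intervention breaks the incoming arrows to K: K = 2·H + 2 no longer applies, and K = -6.
D = -H + 2  [with H=-3]  = 5
N = min(D, K) - 1  [with D=5, K=-6]  = -7

-7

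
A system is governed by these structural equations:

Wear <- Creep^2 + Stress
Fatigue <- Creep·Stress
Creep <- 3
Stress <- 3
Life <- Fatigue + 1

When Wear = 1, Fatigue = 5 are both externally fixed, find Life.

Setting Wear = 1, Fatigue = 5 by intervention discards those variables' equations.
Life = Fatigue + 1  [with Fatigue=5]  = 6

6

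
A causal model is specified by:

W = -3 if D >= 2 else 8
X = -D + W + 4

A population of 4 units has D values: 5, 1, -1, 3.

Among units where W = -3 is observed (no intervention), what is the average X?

E[X|W=-3] averages over only the 2 units with W=-3 (D = 5, 3): X = -4, -2, mean -3.

-3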